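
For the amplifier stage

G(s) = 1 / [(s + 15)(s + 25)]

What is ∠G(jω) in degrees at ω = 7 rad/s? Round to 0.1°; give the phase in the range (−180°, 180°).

-40.7°

At s = jω = j7:
pole (s+15): 15 + j7 → |·| = √(15²+7²) = √274 ≈ 16.553, ∠ = arctan(7/15) ≈ 25.02°
pole (s+25): 25 + j7 → |·| = √(25²+7²) = √674 ≈ 25.962, ∠ = arctan(7/25) ≈ 15.64°
∠G = 0.00° − 40.66° = -40.66°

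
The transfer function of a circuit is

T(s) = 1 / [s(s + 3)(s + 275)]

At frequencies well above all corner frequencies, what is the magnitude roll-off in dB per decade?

Each pole contributes −20 dB/decade at high frequency; each zero contributes +20 dB/decade.
Net: 0 zero(s) − 3 pole(s) → -60 dB/decade.

-60 dB/decade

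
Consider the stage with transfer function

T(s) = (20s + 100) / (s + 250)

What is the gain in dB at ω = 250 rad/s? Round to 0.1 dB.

23.0 dB

Substitute s = j250:
Numerator: 20(j250) + 100 = 100 + j5000
Denominator: (j250) + 250 = 250 + j250
|N| = √(100² + 5000²) ≈ 5001, ∠N ≈ 88.85°
|D| = √(250² + 250²) ≈ 353.55, ∠D ≈ 45.00°
|T| = 5001 / 353.55 ≈ 14.145
Gain = 20 log₁₀(14.145) ≈ 23.01 dB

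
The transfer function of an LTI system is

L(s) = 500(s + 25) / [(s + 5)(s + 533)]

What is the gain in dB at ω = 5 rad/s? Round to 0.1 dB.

At s = jω = j5:
zero (s+25): 25 + j5 → |·| = √(25²+5²) = √650 ≈ 25.495, ∠ = arctan(5/25) ≈ 11.31°
pole (s+5): 5 + j5 → |·| = √(5²+5²) = √50 ≈ 7.0711, ∠ = arctan(5/5) ≈ 45.00°
pole (s+533): 533 + j5 → |·| = √(533²+5²) = √284114 ≈ 533.02, ∠ = arctan(5/533) ≈ 0.54°
|L| = 500 · 25.495 / 3769 ≈ 3.3822
Gain = 20 log₁₀(3.3822) ≈ 10.58 dB

10.6 dB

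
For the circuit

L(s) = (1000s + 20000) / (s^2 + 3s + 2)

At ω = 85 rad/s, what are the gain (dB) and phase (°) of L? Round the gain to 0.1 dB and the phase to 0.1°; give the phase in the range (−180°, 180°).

21.6 dB, -101.2°

Substitute s = j85:
Numerator: 1000(j85) + 20000 = 20000 + j85000
Denominator: (j85)^2 + 3(j85) + 2 = -7223 + j255
|N| = √(20000² + 85000²) ≈ 87321, ∠N ≈ 76.76°
|D| = √(7223² + 255²) ≈ 7227.5, ∠D ≈ 177.98°
|L| = 87321 / 7227.5 ≈ 12.082
Gain = 20 log₁₀(12.082) ≈ 21.64 dB
∠L = 76.76° − 177.98° = -101.22°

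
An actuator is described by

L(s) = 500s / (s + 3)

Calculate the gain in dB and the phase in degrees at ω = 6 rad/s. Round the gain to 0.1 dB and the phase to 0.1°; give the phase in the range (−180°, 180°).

53.0 dB, 26.6°

At s = jω = j6:
zero at origin: s = j6 → |·| = 6, ∠ = 90.00°
pole (s+3): 3 + j6 → |·| = √(3²+6²) = √45 ≈ 6.7082, ∠ = arctan(6/3) ≈ 63.43°
|L| = 500 · 6 / 6.7082 ≈ 447.21
Gain = 20 log₁₀(447.21) ≈ 53.01 dB
∠L = 90.00° − 63.43° = 26.57°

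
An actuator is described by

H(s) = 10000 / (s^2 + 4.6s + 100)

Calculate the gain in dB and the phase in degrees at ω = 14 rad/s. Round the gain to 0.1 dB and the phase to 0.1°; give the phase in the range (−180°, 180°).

38.7 dB, -146.1°

At s = jω = j14:
quadratic: (j14)² + 4.6·j14 + 100 = -96 + j64.4 → |·| ≈ 115.6, ∠ ≈ 146.14°
|H| = 10000 / 115.6 ≈ 86.505
Gain = 20 log₁₀(86.505) ≈ 38.74 dB
∠H = 0.00° − 146.14° = -146.14°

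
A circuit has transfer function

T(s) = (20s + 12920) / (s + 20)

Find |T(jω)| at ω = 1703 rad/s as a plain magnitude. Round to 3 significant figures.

Substitute s = j1703:
Numerator: 20(j1703) + 12920 = 12920 + j34060
Denominator: (j1703) + 20 = 20 + j1703
|N| = √(12920² + 34060²) ≈ 36428, ∠N ≈ 69.23°
|D| = √(20² + 1703²) ≈ 1703.1, ∠D ≈ 89.33°
|T| = 36428 / 1703.1 ≈ 21.389

21.4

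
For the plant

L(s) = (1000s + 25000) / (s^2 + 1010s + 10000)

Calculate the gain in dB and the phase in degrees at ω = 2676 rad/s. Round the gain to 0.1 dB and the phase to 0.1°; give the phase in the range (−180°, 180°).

-9.1 dB, -69.8°

Substitute s = j2676:
Numerator: 1000(j2676) + 25000 = 25000 + j2676000
Denominator: (j2676)^2 + 1010(j2676) + 10000 = -7150976 + j2702760
|N| = √(25000² + 2676000²) ≈ 2.6761e+06, ∠N ≈ 89.46°
|D| = √(7150976² + 2702760²) ≈ 7.6447e+06, ∠D ≈ 159.30°
|L| = 2.6761e+06 / 7.6447e+06 ≈ 0.35006
Gain = 20 log₁₀(0.35006) ≈ -9.12 dB
∠L = 89.46° − 159.30° = -69.84°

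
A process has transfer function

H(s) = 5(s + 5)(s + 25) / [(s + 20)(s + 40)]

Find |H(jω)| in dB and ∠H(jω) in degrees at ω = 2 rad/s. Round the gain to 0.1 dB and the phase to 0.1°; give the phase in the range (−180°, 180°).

-1.5 dB, 17.8°

At s = jω = j2:
zero (s+5): 5 + j2 → |·| = √(5²+2²) = √29 ≈ 5.3852, ∠ = arctan(2/5) ≈ 21.80°
zero (s+25): 25 + j2 → |·| = √(25²+2²) = √629 ≈ 25.08, ∠ = arctan(2/25) ≈ 4.57°
pole (s+20): 20 + j2 → |·| = √(20²+2²) = √404 ≈ 20.1, ∠ = arctan(2/20) ≈ 5.71°
pole (s+40): 40 + j2 → |·| = √(40²+2²) = √1604 ≈ 40.05, ∠ = arctan(2/40) ≈ 2.86°
|H| = 5 · 135.06 / 805 ≈ 0.83888
Gain = 20 log₁₀(0.83888) ≈ -1.53 dB
∠H = 26.37° − 8.57° = 17.80°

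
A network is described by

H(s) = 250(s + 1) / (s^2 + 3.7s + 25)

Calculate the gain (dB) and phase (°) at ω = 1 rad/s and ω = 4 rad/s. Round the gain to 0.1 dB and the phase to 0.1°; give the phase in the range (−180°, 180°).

ω = 1: 23.3 dB, 36.2°; ω = 4: 35.5 dB, 17.3°

At s = jω = j1:
zero (s+1): 1 + j1 → |·| = √(1²+1²) = √2 ≈ 1.4142, ∠ = arctan(1/1) ≈ 45.00°
quadratic: (j1)² + 3.7·j1 + 25 = 24 + j3.7 → |·| ≈ 24.284, ∠ ≈ 8.76°
|H| = 250 · 1.4142 / 24.284 ≈ 14.559
Gain = 20 log₁₀(14.559) ≈ 23.26 dB
∠H = 45.00° − 8.76° = 36.24°

At s = jω = j4:
zero (s+1): 1 + j4 → |·| = √(1²+4²) = √17 ≈ 4.1231, ∠ = arctan(4/1) ≈ 75.96°
quadratic: (j4)² + 3.7·j4 + 25 = 9 + j14.8 → |·| ≈ 17.322, ∠ ≈ 58.70°
|H| = 250 · 4.1231 / 17.322 ≈ 59.507
Gain = 20 log₁₀(59.507) ≈ 35.49 dB
∠H = 75.96° − 58.70° = 17.26°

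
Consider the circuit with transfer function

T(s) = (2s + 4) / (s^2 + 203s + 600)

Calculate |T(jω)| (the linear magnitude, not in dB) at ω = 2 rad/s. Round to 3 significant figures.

Substitute s = j2:
Numerator: 2(j2) + 4 = 4 + j4
Denominator: (j2)^2 + 203(j2) + 600 = 596 + j406
|N| = √(4² + 4²) ≈ 5.6569, ∠N ≈ 45.00°
|D| = √(596² + 406²) ≈ 721.15, ∠D ≈ 34.26°
|T| = 5.6569 / 721.15 ≈ 0.0078443

0.00784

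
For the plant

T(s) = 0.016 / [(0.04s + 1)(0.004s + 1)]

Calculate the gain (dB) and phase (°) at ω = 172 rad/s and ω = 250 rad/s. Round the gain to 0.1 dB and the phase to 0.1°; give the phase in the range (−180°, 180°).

ω = 172: -54.4 dB, -116.3°; ω = 250: -59.0 dB, -129.3°

At ω = 172 rad/s:
pole (1 + j172·0.04) = 1 + j6.88 → |·| ≈ 6.9523, ∠ ≈ 81.73°
pole (1 + j172·0.004) = 1 + j0.688 → |·| ≈ 1.2138, ∠ ≈ 34.53°
|T| = 0.016 · 1 / (6.9523 · 1.2138) ≈ 0.001896
Gain = 20 log₁₀(0.001896) ≈ -54.44 dB
∠T = (0°) − (81.73° + 34.53°) = -116.26°

At ω = 250 rad/s:
pole (1 + j250·0.04) = 1 + j10 → |·| ≈ 10.05, ∠ ≈ 84.29°
pole (1 + j250·0.004) = 1 + j1 → |·| ≈ 1.4142, ∠ ≈ 45.00°
|T| = 0.016 · 1 / (10.05 · 1.4142) ≈ 0.0011258
Gain = 20 log₁₀(0.0011258) ≈ -58.97 dB
∠T = (0°) − (84.29° + 45.00°) = -129.29°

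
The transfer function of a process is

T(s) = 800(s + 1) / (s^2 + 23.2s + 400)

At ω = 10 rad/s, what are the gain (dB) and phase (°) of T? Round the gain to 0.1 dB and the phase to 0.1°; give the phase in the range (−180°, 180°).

26.5 dB, 46.6°

At s = jω = j10:
zero (s+1): 1 + j10 → |·| = √(1²+10²) = √101 ≈ 10.05, ∠ = arctan(10/1) ≈ 84.29°
quadratic: (j10)² + 23.2·j10 + 400 = 300 + j232 → |·| ≈ 379.24, ∠ ≈ 37.72°
|T| = 800 · 10.05 / 379.24 ≈ 21.2
Gain = 20 log₁₀(21.2) ≈ 26.53 dB
∠T = 84.29° − 37.72° = 46.57°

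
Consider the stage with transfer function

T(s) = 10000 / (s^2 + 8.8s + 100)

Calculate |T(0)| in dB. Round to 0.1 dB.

40.0 dB

T(0) = 10000 / 100 = 100
20 log₁₀(100) ≈ 40.00 dB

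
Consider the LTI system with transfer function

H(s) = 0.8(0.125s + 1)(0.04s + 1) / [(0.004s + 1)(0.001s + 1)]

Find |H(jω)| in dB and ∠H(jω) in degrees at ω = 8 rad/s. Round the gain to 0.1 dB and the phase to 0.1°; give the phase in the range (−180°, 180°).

1.5 dB, 60.5°

At ω = 8 rad/s:
zero (1 + j8·0.125) = 1 + j1 → |·| ≈ 1.4142, ∠ ≈ 45.00°
zero (1 + j8·0.04) = 1 + j0.32 → |·| ≈ 1.05, ∠ ≈ 17.74°
pole (1 + j8·0.004) = 1 + j0.032 → |·| ≈ 1.0005, ∠ ≈ 1.83°
pole (1 + j8·0.001) = 1 + j0.008 → |·| ≈ 1, ∠ ≈ 0.46°
|H| = 0.8 · 1.4142 · 1.05 / (1.0005 · 1) ≈ 1.1873
Gain = 20 log₁₀(1.1873) ≈ 1.49 dB
∠H = (45.00° + 17.74°) − (1.83° + 0.46°) = 60.45°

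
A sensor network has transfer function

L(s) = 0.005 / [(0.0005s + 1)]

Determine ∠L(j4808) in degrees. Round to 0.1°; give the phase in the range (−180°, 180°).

-67.4°

At ω = 4808 rad/s:
pole (1 + j4808·0.0005) = 1 + j2.404 → |·| ≈ 2.6037, ∠ ≈ 67.41°
∠L = (0°) − (67.41°) = -67.41°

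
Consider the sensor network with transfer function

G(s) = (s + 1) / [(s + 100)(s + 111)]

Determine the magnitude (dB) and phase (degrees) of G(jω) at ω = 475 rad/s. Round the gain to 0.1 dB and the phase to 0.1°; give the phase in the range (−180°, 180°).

At s = jω = j475:
zero (s+1): 1 + j475 → |·| = √(1²+475²) = √225626 ≈ 475, ∠ = arctan(475/1) ≈ 89.88°
pole (s+100): 100 + j475 → |·| = √(100²+475²) = √235625 ≈ 485.41, ∠ = arctan(475/100) ≈ 78.11°
pole (s+111): 111 + j475 → |·| = √(111²+475²) = √237946 ≈ 487.8, ∠ = arctan(475/111) ≈ 76.85°
|G| = 1 · 475 / 2.3678e+05 ≈ 0.0020061
Gain = 20 log₁₀(0.0020061) ≈ -53.95 dB
∠G = 89.88° − 154.96° = -65.08°

-54.0 dB, -65.1°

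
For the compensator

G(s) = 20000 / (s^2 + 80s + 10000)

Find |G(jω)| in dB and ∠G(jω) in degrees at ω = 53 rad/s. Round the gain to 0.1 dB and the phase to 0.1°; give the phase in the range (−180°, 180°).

At s = jω = j53:
quadratic: (j53)² + 80·j53 + 10000 = 7191 + j4240 → |·| ≈ 8347.9, ∠ ≈ 30.52°
|G| = 20000 / 8347.9 ≈ 2.3958
Gain = 20 log₁₀(2.3958) ≈ 7.59 dB
∠G = 0.00° − 30.52° = -30.52°

7.6 dB, -30.5°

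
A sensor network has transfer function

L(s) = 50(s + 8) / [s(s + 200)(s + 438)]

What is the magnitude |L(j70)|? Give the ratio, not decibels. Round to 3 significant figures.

At s = jω = j70:
zero (s+8): 8 + j70 → |·| = √(8²+70²) = √4964 ≈ 70.456, ∠ = arctan(70/8) ≈ 83.48°
pole (s+200): 200 + j70 → |·| = √(200²+70²) = √44900 ≈ 211.9, ∠ = arctan(70/200) ≈ 19.29°
pole (s+438): 438 + j70 → |·| = √(438²+70²) = √196744 ≈ 443.56, ∠ = arctan(70/438) ≈ 9.08°
pole at origin: |s| = 70, ∠ = 90.00° (in denominator)
|L| = 50 · 70.456 / 6.5793e+06 ≈ 0.00053544

0.000535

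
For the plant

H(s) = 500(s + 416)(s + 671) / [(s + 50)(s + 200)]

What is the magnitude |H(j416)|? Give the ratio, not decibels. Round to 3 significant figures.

1.20e+03

At s = jω = j416:
zero (s+416): 416 + j416 → |·| = √(416²+416²) = √346112 ≈ 588.31, ∠ = arctan(416/416) ≈ 45.00°
zero (s+671): 671 + j416 → |·| = √(671²+416²) = √623297 ≈ 789.49, ∠ = arctan(416/671) ≈ 31.80°
pole (s+50): 50 + j416 → |·| = √(50²+416²) = √175556 ≈ 418.99, ∠ = arctan(416/50) ≈ 83.15°
pole (s+200): 200 + j416 → |·| = √(200²+416²) = √213056 ≈ 461.58, ∠ = arctan(416/200) ≈ 64.32°
|H| = 500 · 4.6446e+05 / 1.934e+05 ≈ 1200.8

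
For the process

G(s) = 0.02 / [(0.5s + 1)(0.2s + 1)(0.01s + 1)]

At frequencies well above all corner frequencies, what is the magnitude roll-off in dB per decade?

Each pole contributes −20 dB/decade at high frequency; each zero contributes +20 dB/decade.
Net: 0 zero(s) − 3 pole(s) → -60 dB/decade.

-60 dB/decade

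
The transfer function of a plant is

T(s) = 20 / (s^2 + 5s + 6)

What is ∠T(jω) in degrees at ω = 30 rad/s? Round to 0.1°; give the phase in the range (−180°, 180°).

Substitute s = j30:
Numerator: 20 = 20 + j0
Denominator: (j30)^2 + 5(j30) + 6 = -894 + j150
|N| = √(20² + 0²) ≈ 20, ∠N ≈ 0.00°
|D| = √(894² + 150²) ≈ 906.5, ∠D ≈ 170.48°
∠T = 0.00° − 170.48° = -170.48°

-170.5°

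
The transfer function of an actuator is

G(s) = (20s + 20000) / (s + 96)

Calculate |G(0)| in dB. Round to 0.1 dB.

G(0) = 20000 / 96 ≈ 208.33
20 log₁₀(208.33) ≈ 46.38 dB

46.4 dB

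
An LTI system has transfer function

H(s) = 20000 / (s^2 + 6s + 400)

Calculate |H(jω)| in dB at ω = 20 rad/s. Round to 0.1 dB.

At s = jω = j20:
quadratic: (j20)² + 6·j20 + 400 = 0 + j120 → |·| ≈ 120, ∠ ≈ 90.00°
|H| = 20000 / 120 ≈ 166.67
Gain = 20 log₁₀(166.67) ≈ 44.44 dB

44.4 dB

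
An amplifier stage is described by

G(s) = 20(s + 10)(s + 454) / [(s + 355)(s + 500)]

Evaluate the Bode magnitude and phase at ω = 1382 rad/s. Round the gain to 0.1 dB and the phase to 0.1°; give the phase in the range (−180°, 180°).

At s = jω = j1382:
zero (s+10): 10 + j1382 → |·| = √(10²+1382²) = √1910024 ≈ 1382, ∠ = arctan(1382/10) ≈ 89.59°
zero (s+454): 454 + j1382 → |·| = √(454²+1382²) = √2116040 ≈ 1454.7, ∠ = arctan(1382/454) ≈ 71.81°
pole (s+355): 355 + j1382 → |·| = √(355²+1382²) = √2035949 ≈ 1426.9, ∠ = arctan(1382/355) ≈ 75.59°
pole (s+500): 500 + j1382 → |·| = √(500²+1382²) = √2159924 ≈ 1469.7, ∠ = arctan(1382/500) ≈ 70.11°
|G| = 20 · 2.0104e+06 / 2.0971e+06 ≈ 19.173
Gain = 20 log₁₀(19.173) ≈ 25.65 dB
∠G = 161.40° − 145.70° = 15.70°

25.7 dB, 15.7°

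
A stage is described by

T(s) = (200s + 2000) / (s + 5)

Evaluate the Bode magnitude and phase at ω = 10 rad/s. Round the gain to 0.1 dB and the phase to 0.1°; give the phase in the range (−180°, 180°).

48.1 dB, -18.4°

Substitute s = j10:
Numerator: 200(j10) + 2000 = 2000 + j2000
Denominator: (j10) + 5 = 5 + j10
|N| = √(2000² + 2000²) ≈ 2828.4, ∠N ≈ 45.00°
|D| = √(5² + 10²) ≈ 11.18, ∠D ≈ 63.43°
|T| = 2828.4 / 11.18 ≈ 252.99
Gain = 20 log₁₀(252.99) ≈ 48.06 dB
∠T = 45.00° − 63.43° = -18.43°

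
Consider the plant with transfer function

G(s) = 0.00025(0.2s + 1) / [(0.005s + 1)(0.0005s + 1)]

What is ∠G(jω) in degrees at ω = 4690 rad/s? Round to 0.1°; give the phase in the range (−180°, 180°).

-64.5°

At ω = 4690 rad/s:
zero (1 + j4690·0.2) = 1 + j938 → |·| ≈ 938, ∠ ≈ 89.94°
pole (1 + j4690·0.005) = 1 + j23.45 → |·| ≈ 23.471, ∠ ≈ 87.56°
pole (1 + j4690·0.0005) = 1 + j2.345 → |·| ≈ 2.5493, ∠ ≈ 66.90°
∠G = (89.94°) − (87.56° + 66.90°) = -64.52°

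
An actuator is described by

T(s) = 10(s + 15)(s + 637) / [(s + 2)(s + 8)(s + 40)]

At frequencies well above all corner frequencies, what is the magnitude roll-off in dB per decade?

Each pole contributes −20 dB/decade at high frequency; each zero contributes +20 dB/decade.
Net: 2 zero(s) − 3 pole(s) → -20 dB/decade.

-20 dB/decade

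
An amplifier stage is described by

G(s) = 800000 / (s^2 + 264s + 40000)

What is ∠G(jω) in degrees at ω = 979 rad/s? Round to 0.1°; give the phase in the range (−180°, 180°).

At s = jω = j979:
quadratic: (j979)² + 264·j979 + 40000 = -918441 + j258456 → |·| ≈ 9.5411e+05, ∠ ≈ 164.28°
∠G = 0.00° − 164.28° = -164.28°

-164.3°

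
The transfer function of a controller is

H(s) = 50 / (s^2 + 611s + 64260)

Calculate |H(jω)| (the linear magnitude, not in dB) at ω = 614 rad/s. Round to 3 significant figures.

0.000102

Substitute s = j614:
Numerator: 50 = 50 + j0
Denominator: (j614)^2 + 611(j614) + 64260 = -312736 + j375154
|N| = √(50² + 0²) ≈ 50, ∠N ≈ 0.00°
|D| = √(312736² + 375154²) ≈ 4.8841e+05, ∠D ≈ 129.82°
|H| = 50 / 4.8841e+05 ≈ 0.00010237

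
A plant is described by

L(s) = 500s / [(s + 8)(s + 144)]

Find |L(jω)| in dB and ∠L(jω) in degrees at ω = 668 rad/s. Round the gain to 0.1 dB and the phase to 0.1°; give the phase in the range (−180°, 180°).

-2.7 dB, -77.1°

At s = jω = j668:
zero at origin: s = j668 → |·| = 668, ∠ = 90.00°
pole (s+8): 8 + j668 → |·| = √(8²+668²) = √446288 ≈ 668.05, ∠ = arctan(668/8) ≈ 89.31°
pole (s+144): 144 + j668 → |·| = √(144²+668²) = √466960 ≈ 683.34, ∠ = arctan(668/144) ≈ 77.83°
|L| = 500 · 668 / 4.5651e+05 ≈ 0.73164
Gain = 20 log₁₀(0.73164) ≈ -2.71 dB
∠L = 90.00° − 167.14° = -77.14°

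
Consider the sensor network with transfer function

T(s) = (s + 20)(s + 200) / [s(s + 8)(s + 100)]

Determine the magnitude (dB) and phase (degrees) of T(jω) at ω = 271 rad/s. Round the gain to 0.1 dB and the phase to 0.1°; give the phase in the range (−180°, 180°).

-47.3 dB, -108.7°

At s = jω = j271:
zero (s+20): 20 + j271 → |·| = √(20²+271²) = √73841 ≈ 271.74, ∠ = arctan(271/20) ≈ 85.78°
zero (s+200): 200 + j271 → |·| = √(200²+271²) = √113441 ≈ 336.81, ∠ = arctan(271/200) ≈ 53.57°
pole (s+8): 8 + j271 → |·| = √(8²+271²) = √73505 ≈ 271.12, ∠ = arctan(271/8) ≈ 88.31°
pole (s+100): 100 + j271 → |·| = √(100²+271²) = √83441 ≈ 288.86, ∠ = arctan(271/100) ≈ 69.75°
pole at origin: |s| = 271, ∠ = 90.00° (in denominator)
|T| = 1 · 91525 / 2.1224e+07 ≈ 0.0043123
Gain = 20 log₁₀(0.0043123) ≈ -47.31 dB
∠T = 139.35° − 248.06° = -108.71°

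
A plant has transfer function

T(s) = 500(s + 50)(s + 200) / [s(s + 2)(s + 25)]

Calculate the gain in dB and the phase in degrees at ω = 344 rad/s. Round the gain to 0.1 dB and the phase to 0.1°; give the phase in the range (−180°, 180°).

At s = jω = j344:
zero (s+50): 50 + j344 → |·| = √(50²+344²) = √120836 ≈ 347.61, ∠ = arctan(344/50) ≈ 81.73°
zero (s+200): 200 + j344 → |·| = √(200²+344²) = √158336 ≈ 397.91, ∠ = arctan(344/200) ≈ 59.83°
pole (s+2): 2 + j344 → |·| = √(2²+344²) = √118340 ≈ 344.01, ∠ = arctan(344/2) ≈ 89.67°
pole (s+25): 25 + j344 → |·| = √(25²+344²) = √118961 ≈ 344.91, ∠ = arctan(344/25) ≈ 85.84°
pole at origin: |s| = 344, ∠ = 90.00° (in denominator)
|T| = 500 · 1.3832e+05 / 4.0816e+07 ≈ 1.6944
Gain = 20 log₁₀(1.6944) ≈ 4.58 dB
∠T = 141.56° − 265.51° = -123.95°

4.6 dB, -124.0°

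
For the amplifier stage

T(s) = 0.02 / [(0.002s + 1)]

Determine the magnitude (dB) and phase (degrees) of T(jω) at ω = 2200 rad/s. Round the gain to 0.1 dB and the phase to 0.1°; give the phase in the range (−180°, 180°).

-47.1 dB, -77.2°

At ω = 2200 rad/s:
pole (1 + j2200·0.002) = 1 + j4.4 → |·| ≈ 4.5122, ∠ ≈ 77.20°
|T| = 0.02 · 1 / (4.5122) ≈ 0.0044324
Gain = 20 log₁₀(0.0044324) ≈ -47.07 dB
∠T = (0°) − (77.20°) = -77.20°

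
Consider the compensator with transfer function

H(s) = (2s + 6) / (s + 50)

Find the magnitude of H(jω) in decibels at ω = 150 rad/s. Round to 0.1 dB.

5.6 dB

Substitute s = j150:
Numerator: 2(j150) + 6 = 6 + j300
Denominator: (j150) + 50 = 50 + j150
|N| = √(6² + 300²) ≈ 300.06, ∠N ≈ 88.85°
|D| = √(50² + 150²) ≈ 158.11, ∠D ≈ 71.57°
|H| = 300.06 / 158.11 ≈ 1.8978
Gain = 20 log₁₀(1.8978) ≈ 5.57 dB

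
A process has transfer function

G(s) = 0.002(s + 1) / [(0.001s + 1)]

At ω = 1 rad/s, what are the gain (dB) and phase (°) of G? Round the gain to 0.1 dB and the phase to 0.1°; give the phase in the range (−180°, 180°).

-51.0 dB, 44.9°

At ω = 1 rad/s:
zero (1 + j1·1) = 1 + j1 → |·| ≈ 1.4142, ∠ ≈ 45.00°
pole (1 + j1·0.001) = 1 + j0.001 → |·| ≈ 1, ∠ ≈ 0.06°
|G| = 0.002 · 1.4142 / (1) ≈ 0.0028284
Gain = 20 log₁₀(0.0028284) ≈ -50.97 dB
∠G = (45.00°) − (0.06°) = 44.94°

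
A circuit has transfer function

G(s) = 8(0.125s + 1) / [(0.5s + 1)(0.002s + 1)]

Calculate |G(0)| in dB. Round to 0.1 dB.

18.1 dB

G(0) = 8 · 1 / 1 = 8
20 log₁₀(8) ≈ 18.06 dB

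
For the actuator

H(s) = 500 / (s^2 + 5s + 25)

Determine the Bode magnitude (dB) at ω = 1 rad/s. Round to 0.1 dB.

26.2 dB

At s = jω = j1:
quadratic: (j1)² + 5·j1 + 25 = 24 + j5 → |·| ≈ 24.515, ∠ ≈ 11.77°
|H| = 500 / 24.515 ≈ 20.396
Gain = 20 log₁₀(20.396) ≈ 26.19 dB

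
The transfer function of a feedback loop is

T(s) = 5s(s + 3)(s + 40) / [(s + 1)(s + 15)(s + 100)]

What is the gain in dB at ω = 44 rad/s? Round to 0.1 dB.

At s = jω = j44:
zero (s+3): 3 + j44 → |·| = √(3²+44²) = √1945 ≈ 44.102, ∠ = arctan(44/3) ≈ 86.10°
zero (s+40): 40 + j44 → |·| = √(40²+44²) = √3536 ≈ 59.464, ∠ = arctan(44/40) ≈ 47.73°
zero at origin: s = j44 → |·| = 44, ∠ = 90.00°
pole (s+1): 1 + j44 → |·| = √(1²+44²) = √1937 ≈ 44.011, ∠ = arctan(44/1) ≈ 88.70°
pole (s+15): 15 + j44 → |·| = √(15²+44²) = √2161 ≈ 46.487, ∠ = arctan(44/15) ≈ 71.18°
pole (s+100): 100 + j44 → |·| = √(100²+44²) = √11936 ≈ 109.25, ∠ = arctan(44/100) ≈ 23.75°
|T| = 5 · 1.1539e+05 / 2.2352e+05 ≈ 2.5812
Gain = 20 log₁₀(2.5812) ≈ 8.24 dB

8.2 dB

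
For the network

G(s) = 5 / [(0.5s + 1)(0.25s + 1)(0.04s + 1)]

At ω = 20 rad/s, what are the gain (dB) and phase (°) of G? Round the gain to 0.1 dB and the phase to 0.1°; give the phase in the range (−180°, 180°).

At ω = 20 rad/s:
pole (1 + j20·0.5) = 1 + j10 → |·| ≈ 10.05, ∠ ≈ 84.29°
pole (1 + j20·0.25) = 1 + j5 → |·| ≈ 5.099, ∠ ≈ 78.69°
pole (1 + j20·0.04) = 1 + j0.8 → |·| ≈ 1.2806, ∠ ≈ 38.66°
|G| = 5 · 1 / (10.05 · 5.099 · 1.2806) ≈ 0.076191
Gain = 20 log₁₀(0.076191) ≈ -22.36 dB
∠G = (0°) − (84.29° + 78.69° + 38.66°) = -201.64° ≡ 158.36° (principal value)

-22.4 dB, 158.4°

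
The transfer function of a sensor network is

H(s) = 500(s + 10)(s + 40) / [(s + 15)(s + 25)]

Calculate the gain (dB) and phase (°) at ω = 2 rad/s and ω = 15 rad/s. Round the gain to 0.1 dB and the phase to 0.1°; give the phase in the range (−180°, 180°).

ω = 2: 54.6 dB, 2.0°; ω = 15: 55.9 dB, 0.9°

At s = jω = j2:
zero (s+10): 10 + j2 → |·| = √(10²+2²) = √104 ≈ 10.198, ∠ = arctan(2/10) ≈ 11.31°
zero (s+40): 40 + j2 → |·| = √(40²+2²) = √1604 ≈ 40.05, ∠ = arctan(2/40) ≈ 2.86°
pole (s+15): 15 + j2 → |·| = √(15²+2²) = √229 ≈ 15.133, ∠ = arctan(2/15) ≈ 7.59°
pole (s+25): 25 + j2 → |·| = √(25²+2²) = √629 ≈ 25.08, ∠ = arctan(2/25) ≈ 4.57°
|H| = 500 · 408.43 / 379.54 ≈ 538.06
Gain = 20 log₁₀(538.06) ≈ 54.62 dB
∠H = 14.17° − 12.16° = 2.01°

At s = jω = j15:
zero (s+10): 10 + j15 → |·| = √(10²+15²) = √325 ≈ 18.028, ∠ = arctan(15/10) ≈ 56.31°
zero (s+40): 40 + j15 → |·| = √(40²+15²) = √1825 ≈ 42.72, ∠ = arctan(15/40) ≈ 20.56°
pole (s+15): 15 + j15 → |·| = √(15²+15²) = √450 ≈ 21.213, ∠ = arctan(15/15) ≈ 45.00°
pole (s+25): 25 + j15 → |·| = √(25²+15²) = √850 ≈ 29.155, ∠ = arctan(15/25) ≈ 30.96°
|H| = 500 · 770.16 / 618.47 ≈ 622.63
Gain = 20 log₁₀(622.63) ≈ 55.88 dB
∠H = 76.87° − 75.96° = 0.91°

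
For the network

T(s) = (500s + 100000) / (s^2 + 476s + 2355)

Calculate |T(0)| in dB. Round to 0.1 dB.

T(0) = 100000 / 2355 ≈ 42.463
20 log₁₀(42.463) ≈ 32.56 dB

32.6 dB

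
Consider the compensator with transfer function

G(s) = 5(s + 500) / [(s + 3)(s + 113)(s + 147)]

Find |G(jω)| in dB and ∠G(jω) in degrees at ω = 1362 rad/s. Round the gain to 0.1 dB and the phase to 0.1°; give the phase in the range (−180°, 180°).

-110.9 dB, 170.9°

At s = jω = j1362:
zero (s+500): 500 + j1362 → |·| = √(500²+1362²) = √2105044 ≈ 1450.9, ∠ = arctan(1362/500) ≈ 69.84°
pole (s+3): 3 + j1362 → |·| = √(3²+1362²) = √1855053 ≈ 1362, ∠ = arctan(1362/3) ≈ 89.87°
pole (s+113): 113 + j1362 → |·| = √(113²+1362²) = √1867813 ≈ 1366.7, ∠ = arctan(1362/113) ≈ 85.26°
pole (s+147): 147 + j1362 → |·| = √(147²+1362²) = √1876653 ≈ 1369.9, ∠ = arctan(1362/147) ≈ 83.84°
|G| = 5 · 1450.9 / 2.55e+09 ≈ 2.8449e-06
Gain = 20 log₁₀(2.8449e-06) ≈ -110.92 dB
∠G = 69.84° − 258.97° = -189.13° ≡ 170.87° (principal value)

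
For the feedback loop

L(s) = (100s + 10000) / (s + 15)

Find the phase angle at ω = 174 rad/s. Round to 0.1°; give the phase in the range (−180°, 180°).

Substitute s = j174:
Numerator: 100(j174) + 10000 = 10000 + j17400
Denominator: (j174) + 15 = 15 + j174
|N| = √(10000² + 17400²) ≈ 20069, ∠N ≈ 60.11°
|D| = √(15² + 174²) ≈ 174.65, ∠D ≈ 85.07°
∠L = 60.11° − 85.07° = -24.96°

-25.0°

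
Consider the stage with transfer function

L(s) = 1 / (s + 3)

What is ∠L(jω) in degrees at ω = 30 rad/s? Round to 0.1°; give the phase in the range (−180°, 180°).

-84.3°

Substitute s = j30:
Numerator: 1 = 1 + j0
Denominator: (j30) + 3 = 3 + j30
|N| = √(1² + 0²) ≈ 1, ∠N ≈ 0.00°
|D| = √(3² + 30²) ≈ 30.15, ∠D ≈ 84.29°
∠L = 0.00° − 84.29° = -84.29°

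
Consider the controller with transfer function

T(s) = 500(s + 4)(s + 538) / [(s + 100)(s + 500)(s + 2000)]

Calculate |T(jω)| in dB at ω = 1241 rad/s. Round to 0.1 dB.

At s = jω = j1241:
zero (s+4): 4 + j1241 → |·| = √(4²+1241²) = √1540097 ≈ 1241, ∠ = arctan(1241/4) ≈ 89.82°
zero (s+538): 538 + j1241 → |·| = √(538²+1241²) = √1829525 ≈ 1352.6, ∠ = arctan(1241/538) ≈ 66.56°
pole (s+100): 100 + j1241 → |·| = √(100²+1241²) = √1550081 ≈ 1245, ∠ = arctan(1241/100) ≈ 85.39°
pole (s+500): 500 + j1241 → |·| = √(500²+1241²) = √1790081 ≈ 1337.9, ∠ = arctan(1241/500) ≈ 68.06°
pole (s+2000): 2000 + j1241 → |·| = √(2000²+1241²) = √5540081 ≈ 2353.7, ∠ = arctan(1241/2000) ≈ 31.82°
|T| = 500 · 1.6786e+06 / 3.9205e+09 ≈ 0.21408
Gain = 20 log₁₀(0.21408) ≈ -13.39 dB

-13.4 dB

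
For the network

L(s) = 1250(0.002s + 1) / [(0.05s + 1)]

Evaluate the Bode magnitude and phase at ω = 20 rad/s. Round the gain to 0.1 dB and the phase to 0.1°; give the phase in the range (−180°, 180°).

At ω = 20 rad/s:
zero (1 + j20·0.002) = 1 + j0.04 → |·| ≈ 1.0008, ∠ ≈ 2.29°
pole (1 + j20·0.05) = 1 + j1 → |·| ≈ 1.4142, ∠ ≈ 45.00°
|L| = 1250 · 1.0008 / (1.4142) ≈ 884.6
Gain = 20 log₁₀(884.6) ≈ 58.93 dB
∠L = (2.29°) − (45.00°) = -42.71°

58.9 dB, -42.7°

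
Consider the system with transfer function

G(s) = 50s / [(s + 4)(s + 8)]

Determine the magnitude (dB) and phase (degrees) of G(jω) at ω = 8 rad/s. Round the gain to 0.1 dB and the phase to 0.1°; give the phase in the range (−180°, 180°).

11.9 dB, -18.4°

At s = jω = j8:
zero at origin: s = j8 → |·| = 8, ∠ = 90.00°
pole (s+4): 4 + j8 → |·| = √(4²+8²) = √80 ≈ 8.9443, ∠ = arctan(8/4) ≈ 63.43°
pole (s+8): 8 + j8 → |·| = √(8²+8²) = √128 ≈ 11.314, ∠ = arctan(8/8) ≈ 45.00°
|G| = 50 · 8 / 101.2 ≈ 3.9526
Gain = 20 log₁₀(3.9526) ≈ 11.94 dB
∠G = 90.00° − 108.43° = -18.43°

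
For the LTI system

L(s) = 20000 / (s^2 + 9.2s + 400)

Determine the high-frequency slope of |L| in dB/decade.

-40 dB/decade

Each pole contributes −20 dB/decade at high frequency; each zero contributes +20 dB/decade.
Net: 0 zero(s) − 2 pole(s) → -40 dB/decade.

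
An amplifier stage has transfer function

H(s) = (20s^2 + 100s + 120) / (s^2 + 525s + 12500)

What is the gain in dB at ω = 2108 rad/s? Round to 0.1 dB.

25.8 dB

Substitute s = j2108:
Numerator: 20(j2108)^2 + 100(j2108) + 120 = -88873160 + j210800
Denominator: (j2108)^2 + 525(j2108) + 12500 = -4431164 + j1106700
|N| = √(88873160² + 210800²) ≈ 8.8873e+07, ∠N ≈ 179.86°
|D| = √(4431164² + 1106700²) ≈ 4.5673e+06, ∠D ≈ 165.98°
|H| = 8.8873e+07 / 4.5673e+06 ≈ 19.459
Gain = 20 log₁₀(19.459) ≈ 25.78 dB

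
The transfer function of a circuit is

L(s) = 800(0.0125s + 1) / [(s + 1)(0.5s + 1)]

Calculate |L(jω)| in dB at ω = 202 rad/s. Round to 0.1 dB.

-19.5 dB

At ω = 202 rad/s:
zero (1 + j202·0.0125) = 1 + j2.525 → |·| ≈ 2.7158, ∠ ≈ 68.39°
pole (1 + j202·1) = 1 + j202 → |·| ≈ 202, ∠ ≈ 89.72°
pole (1 + j202·0.5) = 1 + j101 → |·| ≈ 101, ∠ ≈ 89.43°
|L| = 800 · 2.7158 / (202 · 101) ≈ 0.10649
Gain = 20 log₁₀(0.10649) ≈ -19.45 dB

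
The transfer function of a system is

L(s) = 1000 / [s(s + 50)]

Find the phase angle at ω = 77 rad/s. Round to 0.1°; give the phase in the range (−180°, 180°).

-147.0°

At s = jω = j77:
pole (s+50): 50 + j77 → |·| = √(50²+77²) = √8429 ≈ 91.81, ∠ = arctan(77/50) ≈ 57.00°
pole at origin: |s| = 77, ∠ = 90.00° (in denominator)
∠L = 0.00° − 147.00° = -147.00°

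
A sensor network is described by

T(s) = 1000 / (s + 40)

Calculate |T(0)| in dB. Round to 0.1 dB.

T(0) = 1000 / 40 = 25
20 log₁₀(25) ≈ 27.96 dB

28.0 dB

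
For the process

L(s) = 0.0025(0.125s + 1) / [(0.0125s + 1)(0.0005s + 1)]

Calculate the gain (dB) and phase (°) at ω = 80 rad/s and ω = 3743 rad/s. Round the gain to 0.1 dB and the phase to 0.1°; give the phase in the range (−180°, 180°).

ω = 80: -35.0 dB, 37.0°; ω = 3743: -38.6 dB, -60.8°

At ω = 80 rad/s:
zero (1 + j80·0.125) = 1 + j10 → |·| ≈ 10.05, ∠ ≈ 84.29°
pole (1 + j80·0.0125) = 1 + j1 → |·| ≈ 1.4142, ∠ ≈ 45.00°
pole (1 + j80·0.0005) = 1 + j0.04 → |·| ≈ 1.0008, ∠ ≈ 2.29°
|L| = 0.0025 · 10.05 / (1.4142 · 1.0008) ≈ 0.017752
Gain = 20 log₁₀(0.017752) ≈ -35.02 dB
∠L = (84.29°) − (45.00° + 2.29°) = 37.00°

At ω = 3743 rad/s:
zero (1 + j3743·0.125) = 1 + j467.875 → |·| ≈ 467.88, ∠ ≈ 89.88°
pole (1 + j3743·0.0125) = 1 + j46.7875 → |·| ≈ 46.798, ∠ ≈ 88.78°
pole (1 + j3743·0.0005) = 1 + j1.8715 → |·| ≈ 2.1219, ∠ ≈ 61.88°
|L| = 0.0025 · 467.88 / (46.798 · 2.1219) ≈ 0.011779
Gain = 20 log₁₀(0.011779) ≈ -38.58 dB
∠L = (89.88°) − (88.78° + 61.88°) = -60.78°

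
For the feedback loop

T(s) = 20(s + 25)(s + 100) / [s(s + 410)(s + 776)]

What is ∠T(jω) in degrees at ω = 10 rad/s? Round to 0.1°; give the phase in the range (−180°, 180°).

-64.6°

At s = jω = j10:
zero (s+25): 25 + j10 → |·| = √(25²+10²) = √725 ≈ 26.926, ∠ = arctan(10/25) ≈ 21.80°
zero (s+100): 100 + j10 → |·| = √(100²+10²) = √10100 ≈ 100.5, ∠ = arctan(10/100) ≈ 5.71°
pole (s+410): 410 + j10 → |·| = √(410²+10²) = √168200 ≈ 410.12, ∠ = arctan(10/410) ≈ 1.40°
pole (s+776): 776 + j10 → |·| = √(776²+10²) = √602276 ≈ 776.06, ∠ = arctan(10/776) ≈ 0.74°
pole at origin: |s| = 10, ∠ = 90.00° (in denominator)
∠T = 27.51° − 92.14° = -64.63°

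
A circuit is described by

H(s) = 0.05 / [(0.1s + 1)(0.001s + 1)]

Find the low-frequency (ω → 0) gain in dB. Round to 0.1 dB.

-26.0 dB

H(0) = 0.05 · 1 / 1 = 0.05
20 log₁₀(0.05) ≈ -26.02 dB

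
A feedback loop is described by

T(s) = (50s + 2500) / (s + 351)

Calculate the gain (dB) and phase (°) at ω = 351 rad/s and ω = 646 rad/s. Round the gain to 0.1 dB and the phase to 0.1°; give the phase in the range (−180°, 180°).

Substitute s = j351:
Numerator: 50(j351) + 2500 = 2500 + j17550
Denominator: (j351) + 351 = 351 + j351
|N| = √(2500² + 17550²) ≈ 17727, ∠N ≈ 81.89°
|D| = √(351² + 351²) ≈ 496.39, ∠D ≈ 45.00°
|T| = 17727 / 496.39 ≈ 35.712
Gain = 20 log₁₀(35.712) ≈ 31.06 dB
∠T = 81.89° − 45.00° = 36.89°

Substitute s = j646:
Numerator: 50(j646) + 2500 = 2500 + j32300
Denominator: (j646) + 351 = 351 + j646
|N| = √(2500² + 32300²) ≈ 32397, ∠N ≈ 85.57°
|D| = √(351² + 646²) ≈ 735.2, ∠D ≈ 61.48°
|T| = 32397 / 735.2 ≈ 44.066
Gain = 20 log₁₀(44.066) ≈ 32.88 dB
∠T = 85.57° − 61.48° = 24.09°

ω = 351: 31.1 dB, 36.9°; ω = 646: 32.9 dB, 24.1°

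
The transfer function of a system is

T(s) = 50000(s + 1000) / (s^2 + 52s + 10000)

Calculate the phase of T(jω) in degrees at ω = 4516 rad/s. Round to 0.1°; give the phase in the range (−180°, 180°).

-101.8°

At s = jω = j4516:
zero (s+1000): 1000 + j4516 → |·| = √(1000²+4516²) = √21394256 ≈ 4625.4, ∠ = arctan(4516/1000) ≈ 77.51°
quadratic: (j4516)² + 52·j4516 + 10000 = -20384256 + j234832 → |·| ≈ 2.0386e+07, ∠ ≈ 179.34°
∠T = 77.51° − 179.34° = -101.83°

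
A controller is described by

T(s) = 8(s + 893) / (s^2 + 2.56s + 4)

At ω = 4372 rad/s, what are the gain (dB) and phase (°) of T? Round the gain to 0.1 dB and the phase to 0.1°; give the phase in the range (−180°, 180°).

At s = jω = j4372:
zero (s+893): 893 + j4372 → |·| = √(893²+4372²) = √19911833 ≈ 4462.3, ∠ = arctan(4372/893) ≈ 78.46°
quadratic: (j4372)² + 2.56·j4372 + 4 = -19114380 + j11192.32 → |·| ≈ 1.9114e+07, ∠ ≈ 179.97°
|T| = 8 · 4462.3 / 1.9114e+07 ≈ 0.0018677
Gain = 20 log₁₀(0.0018677) ≈ -54.57 dB
∠T = 78.46° − 179.97° = -101.51°

-54.6 dB, -101.5°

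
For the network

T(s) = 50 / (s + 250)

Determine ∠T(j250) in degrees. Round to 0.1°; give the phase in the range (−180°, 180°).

-45.0°

Substitute s = j250:
Numerator: 50 = 50 + j0
Denominator: (j250) + 250 = 250 + j250
|N| = √(50² + 0²) ≈ 50, ∠N ≈ 0.00°
|D| = √(250² + 250²) ≈ 353.55, ∠D ≈ 45.00°
∠T = 0.00° − 45.00° = -45.00°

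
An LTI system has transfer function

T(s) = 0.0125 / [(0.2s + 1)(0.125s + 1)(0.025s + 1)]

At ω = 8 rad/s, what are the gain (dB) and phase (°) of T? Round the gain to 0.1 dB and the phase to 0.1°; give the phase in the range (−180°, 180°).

At ω = 8 rad/s:
pole (1 + j8·0.2) = 1 + j1.6 → |·| ≈ 1.8868, ∠ ≈ 57.99°
pole (1 + j8·0.125) = 1 + j1 → |·| ≈ 1.4142, ∠ ≈ 45.00°
pole (1 + j8·0.025) = 1 + j0.2 → |·| ≈ 1.0198, ∠ ≈ 11.31°
|T| = 0.0125 · 1 / (1.8868 · 1.4142 · 1.0198) ≈ 0.0045937
Gain = 20 log₁₀(0.0045937) ≈ -46.76 dB
∠T = (0°) − (57.99° + 45.00° + 11.31°) = -114.30°

-46.8 dB, -114.3°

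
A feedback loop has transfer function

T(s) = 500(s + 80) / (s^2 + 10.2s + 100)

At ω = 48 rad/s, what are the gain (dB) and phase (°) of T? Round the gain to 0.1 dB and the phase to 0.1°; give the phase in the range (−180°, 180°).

26.3 dB, -136.5°

At s = jω = j48:
zero (s+80): 80 + j48 → |·| = √(80²+48²) = √8704 ≈ 93.295, ∠ = arctan(48/80) ≈ 30.96°
quadratic: (j48)² + 10.2·j48 + 100 = -2204 + j489.6 → |·| ≈ 2257.7, ∠ ≈ 167.48°
|T| = 500 · 93.295 / 2257.7 ≈ 20.662
Gain = 20 log₁₀(20.662) ≈ 26.30 dB
∠T = 30.96° − 167.48° = -136.52°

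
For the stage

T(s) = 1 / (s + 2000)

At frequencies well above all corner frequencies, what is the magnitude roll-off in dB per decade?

-20 dB/decade

Each pole contributes −20 dB/decade at high frequency; each zero contributes +20 dB/decade.
Net: 0 zero(s) − 1 pole(s) → -20 dB/decade.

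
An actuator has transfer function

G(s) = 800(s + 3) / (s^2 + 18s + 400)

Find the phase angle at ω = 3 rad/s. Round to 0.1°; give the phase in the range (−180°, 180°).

At s = jω = j3:
zero (s+3): 3 + j3 → |·| = √(3²+3²) = √18 ≈ 4.2426, ∠ = arctan(3/3) ≈ 45.00°
quadratic: (j3)² + 18·j3 + 400 = 391 + j54 → |·| ≈ 394.71, ∠ ≈ 7.86°
∠G = 45.00° − 7.86° = 37.14°

37.1°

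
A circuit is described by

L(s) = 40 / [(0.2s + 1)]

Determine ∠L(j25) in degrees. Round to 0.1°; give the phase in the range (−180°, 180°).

At ω = 25 rad/s:
pole (1 + j25·0.2) = 1 + j5 → |·| ≈ 5.099, ∠ ≈ 78.69°
∠L = (0°) − (78.69°) = -78.69°

-78.7°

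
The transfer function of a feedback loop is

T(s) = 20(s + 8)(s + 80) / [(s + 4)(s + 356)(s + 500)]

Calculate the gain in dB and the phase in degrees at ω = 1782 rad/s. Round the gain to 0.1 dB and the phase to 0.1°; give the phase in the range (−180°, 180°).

At s = jω = j1782:
zero (s+8): 8 + j1782 → |·| = √(8²+1782²) = √3175588 ≈ 1782, ∠ = arctan(1782/8) ≈ 89.74°
zero (s+80): 80 + j1782 → |·| = √(80²+1782²) = √3181924 ≈ 1783.8, ∠ = arctan(1782/80) ≈ 87.43°
pole (s+4): 4 + j1782 → |·| = √(4²+1782²) = √3175540 ≈ 1782, ∠ = arctan(1782/4) ≈ 89.87°
pole (s+356): 356 + j1782 → |·| = √(356²+1782²) = √3302260 ≈ 1817.2, ∠ = arctan(1782/356) ≈ 78.70°
pole (s+500): 500 + j1782 → |·| = √(500²+1782²) = √3425524 ≈ 1850.8, ∠ = arctan(1782/500) ≈ 74.33°
|T| = 20 · 3.1787e+06 / 5.9934e+09 ≈ 0.010607
Gain = 20 log₁₀(0.010607) ≈ -39.49 dB
∠T = 177.17° − 242.90° = -65.73°

-39.5 dB, -65.7°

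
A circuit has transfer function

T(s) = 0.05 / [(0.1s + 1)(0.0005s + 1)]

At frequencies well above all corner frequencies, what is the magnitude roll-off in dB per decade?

Each pole contributes −20 dB/decade at high frequency; each zero contributes +20 dB/decade.
Net: 0 zero(s) − 2 pole(s) → -40 dB/decade.

-40 dB/decade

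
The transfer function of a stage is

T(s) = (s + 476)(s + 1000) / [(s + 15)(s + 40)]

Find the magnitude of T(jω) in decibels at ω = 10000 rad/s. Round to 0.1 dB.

At s = jω = j10000:
zero (s+476): 476 + j10000 → |·| = √(476²+10000²) = √100226576 ≈ 10011, ∠ = arctan(10000/476) ≈ 87.27°
zero (s+1000): 1000 + j10000 → |·| = √(1000²+10000²) = √101000000 ≈ 10050, ∠ = arctan(10000/1000) ≈ 84.29°
pole (s+15): 15 + j10000 → |·| = √(15²+10000²) = √100000225 ≈ 10000, ∠ = arctan(10000/15) ≈ 89.91°
pole (s+40): 40 + j10000 → |·| = √(40²+10000²) = √100001600 ≈ 10000, ∠ = arctan(10000/40) ≈ 89.77°
|T| = 1 · 1.0061e+08 / 1e+08 ≈ 1.0061
Gain = 20 log₁₀(1.0061) ≈ 0.05 dB

0.1 dB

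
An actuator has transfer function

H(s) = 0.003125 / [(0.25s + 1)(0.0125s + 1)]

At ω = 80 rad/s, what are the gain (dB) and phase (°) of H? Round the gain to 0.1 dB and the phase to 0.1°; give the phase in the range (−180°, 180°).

At ω = 80 rad/s:
pole (1 + j80·0.25) = 1 + j20 → |·| ≈ 20.025, ∠ ≈ 87.14°
pole (1 + j80·0.0125) = 1 + j1 → |·| ≈ 1.4142, ∠ ≈ 45.00°
|H| = 0.003125 · 1 / (20.025 · 1.4142) ≈ 0.00011035
Gain = 20 log₁₀(0.00011035) ≈ -79.14 dB
∠H = (0°) − (87.14° + 45.00°) = -132.14°

-79.1 dB, -132.1°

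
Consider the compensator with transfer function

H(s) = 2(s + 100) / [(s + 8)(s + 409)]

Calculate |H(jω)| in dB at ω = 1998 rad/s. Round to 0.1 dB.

-60.2 dB

At s = jω = j1998:
zero (s+100): 100 + j1998 → |·| = √(100²+1998²) = √4002004 ≈ 2000.5, ∠ = arctan(1998/100) ≈ 87.13°
pole (s+8): 8 + j1998 → |·| = √(8²+1998²) = √3992068 ≈ 1998, ∠ = arctan(1998/8) ≈ 89.77°
pole (s+409): 409 + j1998 → |·| = √(409²+1998²) = √4159285 ≈ 2039.4, ∠ = arctan(1998/409) ≈ 78.43°
|H| = 2 · 2000.5 / 4.0747e+06 ≈ 0.00098191
Gain = 20 log₁₀(0.00098191) ≈ -60.16 dB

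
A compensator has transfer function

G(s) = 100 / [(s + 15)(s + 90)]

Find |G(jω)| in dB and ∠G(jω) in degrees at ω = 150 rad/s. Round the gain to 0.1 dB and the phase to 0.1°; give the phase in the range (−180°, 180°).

-48.4 dB, -143.3°

At s = jω = j150:
pole (s+15): 15 + j150 → |·| = √(15²+150²) = √22725 ≈ 150.75, ∠ = arctan(150/15) ≈ 84.29°
pole (s+90): 90 + j150 → |·| = √(90²+150²) = √30600 ≈ 174.93, ∠ = arctan(150/90) ≈ 59.04°
|G| = 100 / 26371 ≈ 0.003792
Gain = 20 log₁₀(0.003792) ≈ -48.42 dB
∠G = 0.00° − 143.33° = -143.33°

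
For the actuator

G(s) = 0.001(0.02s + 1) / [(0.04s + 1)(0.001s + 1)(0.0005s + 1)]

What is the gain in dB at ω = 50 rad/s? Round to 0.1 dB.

At ω = 50 rad/s:
zero (1 + j50·0.02) = 1 + j1 → |·| ≈ 1.4142, ∠ ≈ 45.00°
pole (1 + j50·0.04) = 1 + j2 → |·| ≈ 2.2361, ∠ ≈ 63.43°
pole (1 + j50·0.001) = 1 + j0.05 → |·| ≈ 1.0012, ∠ ≈ 2.86°
pole (1 + j50·0.0005) = 1 + j0.025 → |·| ≈ 1.0003, ∠ ≈ 1.43°
|G| = 0.001 · 1.4142 / (2.2361 · 1.0012 · 1.0003) ≈ 0.00063149
Gain = 20 log₁₀(0.00063149) ≈ -63.99 dB

-64.0 dB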